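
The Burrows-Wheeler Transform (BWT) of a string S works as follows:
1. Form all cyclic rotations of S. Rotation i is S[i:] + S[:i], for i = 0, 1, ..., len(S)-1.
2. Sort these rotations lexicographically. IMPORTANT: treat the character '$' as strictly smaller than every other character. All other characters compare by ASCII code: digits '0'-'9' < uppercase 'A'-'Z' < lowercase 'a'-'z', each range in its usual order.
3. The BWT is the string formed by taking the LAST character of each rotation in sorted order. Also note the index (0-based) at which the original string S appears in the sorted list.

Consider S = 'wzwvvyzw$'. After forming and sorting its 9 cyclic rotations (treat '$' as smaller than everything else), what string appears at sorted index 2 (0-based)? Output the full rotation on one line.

Answer: vyzw$wzwv

Derivation:
All 9 rotations (rotation i = S[i:]+S[:i]):
  rot[0] = wzwvvyzw$
  rot[1] = zwvvyzw$w
  rot[2] = wvvyzw$wz
  rot[3] = vvyzw$wzw
  rot[4] = vyzw$wzwv
  rot[5] = yzw$wzwvv
  rot[6] = zw$wzwvvy
  rot[7] = w$wzwvvyz
  rot[8] = $wzwvvyzw
Sorted (with $ < everything):
  sorted[0] = $wzwvvyzw
  sorted[1] = vvyzw$wzw
  sorted[2] = vyzw$wzwv
  sorted[3] = w$wzwvvyz
  sorted[4] = wvvyzw$wz
  sorted[5] = wzwvvyzw$
  sorted[6] = yzw$wzwvv
  sorted[7] = zw$wzwvvy
  sorted[8] = zwvvyzw$w
sorted[2] = vyzw$wzwv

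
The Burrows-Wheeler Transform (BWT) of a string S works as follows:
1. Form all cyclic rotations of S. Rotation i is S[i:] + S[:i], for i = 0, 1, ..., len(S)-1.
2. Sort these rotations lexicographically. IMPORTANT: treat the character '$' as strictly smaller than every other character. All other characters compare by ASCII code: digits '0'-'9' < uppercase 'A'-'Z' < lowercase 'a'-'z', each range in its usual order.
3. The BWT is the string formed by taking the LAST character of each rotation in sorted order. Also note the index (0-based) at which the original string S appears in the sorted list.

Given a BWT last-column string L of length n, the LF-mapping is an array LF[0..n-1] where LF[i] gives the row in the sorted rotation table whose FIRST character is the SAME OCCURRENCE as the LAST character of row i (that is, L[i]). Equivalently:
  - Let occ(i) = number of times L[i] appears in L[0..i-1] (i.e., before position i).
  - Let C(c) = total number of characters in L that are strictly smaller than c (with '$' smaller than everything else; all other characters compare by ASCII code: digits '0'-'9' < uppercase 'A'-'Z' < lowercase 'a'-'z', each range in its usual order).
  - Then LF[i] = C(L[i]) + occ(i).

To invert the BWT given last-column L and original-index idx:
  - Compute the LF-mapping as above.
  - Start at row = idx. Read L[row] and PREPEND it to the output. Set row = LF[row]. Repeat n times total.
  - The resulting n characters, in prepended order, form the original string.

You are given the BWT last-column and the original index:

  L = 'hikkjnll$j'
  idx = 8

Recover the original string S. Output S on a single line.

Answer: llkjjnkih$

Derivation:
LF mapping: 1 2 5 6 3 9 7 8 0 4
Walk LF starting at row 8, prepending L[row]:
  step 1: row=8, L[8]='$', prepend. Next row=LF[8]=0
  step 2: row=0, L[0]='h', prepend. Next row=LF[0]=1
  step 3: row=1, L[1]='i', prepend. Next row=LF[1]=2
  step 4: row=2, L[2]='k', prepend. Next row=LF[2]=5
  step 5: row=5, L[5]='n', prepend. Next row=LF[5]=9
  step 6: row=9, L[9]='j', prepend. Next row=LF[9]=4
  step 7: row=4, L[4]='j', prepend. Next row=LF[4]=3
  step 8: row=3, L[3]='k', prepend. Next row=LF[3]=6
  step 9: row=6, L[6]='l', prepend. Next row=LF[6]=7
  step 10: row=7, L[7]='l', prepend. Next row=LF[7]=8
Reversed output: llkjjnkih$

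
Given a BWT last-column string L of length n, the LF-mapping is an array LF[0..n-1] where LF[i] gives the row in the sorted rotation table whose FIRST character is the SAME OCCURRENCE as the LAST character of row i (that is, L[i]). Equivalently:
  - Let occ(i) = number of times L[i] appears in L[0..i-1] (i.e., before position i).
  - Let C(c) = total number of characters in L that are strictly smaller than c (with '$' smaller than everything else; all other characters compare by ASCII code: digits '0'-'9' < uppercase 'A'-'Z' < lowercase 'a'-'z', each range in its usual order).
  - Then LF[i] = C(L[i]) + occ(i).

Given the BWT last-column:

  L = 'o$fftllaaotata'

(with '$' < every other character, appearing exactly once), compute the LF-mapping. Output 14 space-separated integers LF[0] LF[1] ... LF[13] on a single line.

Answer: 9 0 5 6 11 7 8 1 2 10 12 3 13 4

Derivation:
Char counts: '$':1, 'a':4, 'f':2, 'l':2, 'o':2, 't':3
C (first-col start): C('$')=0, C('a')=1, C('f')=5, C('l')=7, C('o')=9, C('t')=11
L[0]='o': occ=0, LF[0]=C('o')+0=9+0=9
L[1]='$': occ=0, LF[1]=C('$')+0=0+0=0
L[2]='f': occ=0, LF[2]=C('f')+0=5+0=5
L[3]='f': occ=1, LF[3]=C('f')+1=5+1=6
L[4]='t': occ=0, LF[4]=C('t')+0=11+0=11
L[5]='l': occ=0, LF[5]=C('l')+0=7+0=7
L[6]='l': occ=1, LF[6]=C('l')+1=7+1=8
L[7]='a': occ=0, LF[7]=C('a')+0=1+0=1
L[8]='a': occ=1, LF[8]=C('a')+1=1+1=2
L[9]='o': occ=1, LF[9]=C('o')+1=9+1=10
L[10]='t': occ=1, LF[10]=C('t')+1=11+1=12
L[11]='a': occ=2, LF[11]=C('a')+2=1+2=3
L[12]='t': occ=2, LF[12]=C('t')+2=11+2=13
L[13]='a': occ=3, LF[13]=C('a')+3=1+3=4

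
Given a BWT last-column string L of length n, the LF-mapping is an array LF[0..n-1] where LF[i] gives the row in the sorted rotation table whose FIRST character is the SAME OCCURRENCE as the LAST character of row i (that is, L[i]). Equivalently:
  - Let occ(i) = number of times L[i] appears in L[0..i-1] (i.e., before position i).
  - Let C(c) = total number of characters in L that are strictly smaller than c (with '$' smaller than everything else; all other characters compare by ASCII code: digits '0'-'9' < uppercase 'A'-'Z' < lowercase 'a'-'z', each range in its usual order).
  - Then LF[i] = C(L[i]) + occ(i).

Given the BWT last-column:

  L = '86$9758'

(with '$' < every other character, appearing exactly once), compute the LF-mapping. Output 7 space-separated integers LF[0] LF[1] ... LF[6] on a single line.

Char counts: '$':1, '5':1, '6':1, '7':1, '8':2, '9':1
C (first-col start): C('$')=0, C('5')=1, C('6')=2, C('7')=3, C('8')=4, C('9')=6
L[0]='8': occ=0, LF[0]=C('8')+0=4+0=4
L[1]='6': occ=0, LF[1]=C('6')+0=2+0=2
L[2]='$': occ=0, LF[2]=C('$')+0=0+0=0
L[3]='9': occ=0, LF[3]=C('9')+0=6+0=6
L[4]='7': occ=0, LF[4]=C('7')+0=3+0=3
L[5]='5': occ=0, LF[5]=C('5')+0=1+0=1
L[6]='8': occ=1, LF[6]=C('8')+1=4+1=5

Answer: 4 2 0 6 3 1 5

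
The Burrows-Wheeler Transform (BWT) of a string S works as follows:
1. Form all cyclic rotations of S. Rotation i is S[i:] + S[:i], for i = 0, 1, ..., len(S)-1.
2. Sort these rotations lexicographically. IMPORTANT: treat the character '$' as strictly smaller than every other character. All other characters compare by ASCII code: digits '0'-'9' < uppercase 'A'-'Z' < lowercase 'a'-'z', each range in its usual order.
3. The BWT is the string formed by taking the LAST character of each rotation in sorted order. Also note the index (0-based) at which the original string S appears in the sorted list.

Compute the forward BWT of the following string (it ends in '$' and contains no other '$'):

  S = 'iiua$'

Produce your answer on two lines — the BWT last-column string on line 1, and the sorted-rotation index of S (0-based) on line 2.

Answer: au$ii
2

Derivation:
All 5 rotations (rotation i = S[i:]+S[:i]):
  rot[0] = iiua$
  rot[1] = iua$i
  rot[2] = ua$ii
  rot[3] = a$iiu
  rot[4] = $iiua
Sorted (with $ < everything):
  sorted[0] = $iiua  (last char: 'a')
  sorted[1] = a$iiu  (last char: 'u')
  sorted[2] = iiua$  (last char: '$')
  sorted[3] = iua$i  (last char: 'i')
  sorted[4] = ua$ii  (last char: 'i')
Last column: au$ii
Original string S is at sorted index 2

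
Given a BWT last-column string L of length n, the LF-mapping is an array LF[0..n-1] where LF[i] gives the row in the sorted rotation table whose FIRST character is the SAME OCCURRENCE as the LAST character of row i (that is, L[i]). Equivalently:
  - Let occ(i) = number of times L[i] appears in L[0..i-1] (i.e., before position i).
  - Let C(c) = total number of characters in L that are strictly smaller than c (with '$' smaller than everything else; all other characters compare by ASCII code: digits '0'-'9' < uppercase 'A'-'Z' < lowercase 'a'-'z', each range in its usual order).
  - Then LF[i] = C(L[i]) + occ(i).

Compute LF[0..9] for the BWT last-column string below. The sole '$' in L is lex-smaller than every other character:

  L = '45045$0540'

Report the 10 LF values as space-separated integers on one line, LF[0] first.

Char counts: '$':1, '0':3, '4':3, '5':3
C (first-col start): C('$')=0, C('0')=1, C('4')=4, C('5')=7
L[0]='4': occ=0, LF[0]=C('4')+0=4+0=4
L[1]='5': occ=0, LF[1]=C('5')+0=7+0=7
L[2]='0': occ=0, LF[2]=C('0')+0=1+0=1
L[3]='4': occ=1, LF[3]=C('4')+1=4+1=5
L[4]='5': occ=1, LF[4]=C('5')+1=7+1=8
L[5]='$': occ=0, LF[5]=C('$')+0=0+0=0
L[6]='0': occ=1, LF[6]=C('0')+1=1+1=2
L[7]='5': occ=2, LF[7]=C('5')+2=7+2=9
L[8]='4': occ=2, LF[8]=C('4')+2=4+2=6
L[9]='0': occ=2, LF[9]=C('0')+2=1+2=3

Answer: 4 7 1 5 8 0 2 9 6 3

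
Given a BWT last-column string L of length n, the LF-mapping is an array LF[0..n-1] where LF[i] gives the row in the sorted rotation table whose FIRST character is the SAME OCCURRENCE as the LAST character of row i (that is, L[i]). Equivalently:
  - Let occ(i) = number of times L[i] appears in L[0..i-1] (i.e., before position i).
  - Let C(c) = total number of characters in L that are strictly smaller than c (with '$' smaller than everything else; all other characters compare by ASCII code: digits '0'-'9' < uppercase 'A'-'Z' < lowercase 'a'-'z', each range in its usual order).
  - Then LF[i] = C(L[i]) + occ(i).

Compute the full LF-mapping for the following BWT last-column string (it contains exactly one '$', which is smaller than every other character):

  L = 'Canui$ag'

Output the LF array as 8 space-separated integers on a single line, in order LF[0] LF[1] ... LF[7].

Answer: 1 2 6 7 5 0 3 4

Derivation:
Char counts: '$':1, 'C':1, 'a':2, 'g':1, 'i':1, 'n':1, 'u':1
C (first-col start): C('$')=0, C('C')=1, C('a')=2, C('g')=4, C('i')=5, C('n')=6, C('u')=7
L[0]='C': occ=0, LF[0]=C('C')+0=1+0=1
L[1]='a': occ=0, LF[1]=C('a')+0=2+0=2
L[2]='n': occ=0, LF[2]=C('n')+0=6+0=6
L[3]='u': occ=0, LF[3]=C('u')+0=7+0=7
L[4]='i': occ=0, LF[4]=C('i')+0=5+0=5
L[5]='$': occ=0, LF[5]=C('$')+0=0+0=0
L[6]='a': occ=1, LF[6]=C('a')+1=2+1=3
L[7]='g': occ=0, LF[7]=C('g')+0=4+0=4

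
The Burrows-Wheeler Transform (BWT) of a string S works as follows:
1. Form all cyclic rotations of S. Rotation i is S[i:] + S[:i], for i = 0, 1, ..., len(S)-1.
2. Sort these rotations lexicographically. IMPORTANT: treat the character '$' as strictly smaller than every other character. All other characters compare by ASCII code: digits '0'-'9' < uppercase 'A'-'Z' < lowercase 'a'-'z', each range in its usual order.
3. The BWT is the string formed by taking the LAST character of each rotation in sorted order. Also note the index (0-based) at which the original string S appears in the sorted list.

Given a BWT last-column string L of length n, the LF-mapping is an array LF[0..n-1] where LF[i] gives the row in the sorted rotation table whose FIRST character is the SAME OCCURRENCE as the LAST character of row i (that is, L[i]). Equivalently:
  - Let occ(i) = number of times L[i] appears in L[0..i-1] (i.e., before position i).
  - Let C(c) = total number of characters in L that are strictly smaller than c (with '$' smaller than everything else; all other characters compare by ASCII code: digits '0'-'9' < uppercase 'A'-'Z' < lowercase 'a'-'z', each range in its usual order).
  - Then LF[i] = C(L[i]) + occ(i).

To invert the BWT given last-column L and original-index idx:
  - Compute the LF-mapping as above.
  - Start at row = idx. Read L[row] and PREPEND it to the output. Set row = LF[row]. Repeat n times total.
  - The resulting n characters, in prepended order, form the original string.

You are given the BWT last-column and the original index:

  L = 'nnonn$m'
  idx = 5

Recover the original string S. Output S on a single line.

LF mapping: 2 3 6 4 5 0 1
Walk LF starting at row 5, prepending L[row]:
  step 1: row=5, L[5]='$', prepend. Next row=LF[5]=0
  step 2: row=0, L[0]='n', prepend. Next row=LF[0]=2
  step 3: row=2, L[2]='o', prepend. Next row=LF[2]=6
  step 4: row=6, L[6]='m', prepend. Next row=LF[6]=1
  step 5: row=1, L[1]='n', prepend. Next row=LF[1]=3
  step 6: row=3, L[3]='n', prepend. Next row=LF[3]=4
  step 7: row=4, L[4]='n', prepend. Next row=LF[4]=5
Reversed output: nnnmon$

Answer: nnnmon$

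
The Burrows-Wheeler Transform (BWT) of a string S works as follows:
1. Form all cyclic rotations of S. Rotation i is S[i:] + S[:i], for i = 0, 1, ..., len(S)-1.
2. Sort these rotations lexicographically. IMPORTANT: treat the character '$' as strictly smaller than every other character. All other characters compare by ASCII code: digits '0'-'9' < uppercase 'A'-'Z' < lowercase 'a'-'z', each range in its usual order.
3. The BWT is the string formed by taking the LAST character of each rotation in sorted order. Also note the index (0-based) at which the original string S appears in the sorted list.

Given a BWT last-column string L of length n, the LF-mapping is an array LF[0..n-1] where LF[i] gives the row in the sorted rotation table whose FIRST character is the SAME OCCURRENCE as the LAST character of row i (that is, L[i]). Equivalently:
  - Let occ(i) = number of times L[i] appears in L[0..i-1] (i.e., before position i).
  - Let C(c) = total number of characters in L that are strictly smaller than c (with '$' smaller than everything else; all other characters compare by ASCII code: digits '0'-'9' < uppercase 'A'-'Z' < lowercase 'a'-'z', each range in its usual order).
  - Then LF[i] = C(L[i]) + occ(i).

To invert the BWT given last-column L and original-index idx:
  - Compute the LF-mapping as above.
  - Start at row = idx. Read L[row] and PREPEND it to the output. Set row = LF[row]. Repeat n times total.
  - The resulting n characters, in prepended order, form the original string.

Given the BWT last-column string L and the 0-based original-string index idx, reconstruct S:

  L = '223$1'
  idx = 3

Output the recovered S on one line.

LF mapping: 2 3 4 0 1
Walk LF starting at row 3, prepending L[row]:
  step 1: row=3, L[3]='$', prepend. Next row=LF[3]=0
  step 2: row=0, L[0]='2', prepend. Next row=LF[0]=2
  step 3: row=2, L[2]='3', prepend. Next row=LF[2]=4
  step 4: row=4, L[4]='1', prepend. Next row=LF[4]=1
  step 5: row=1, L[1]='2', prepend. Next row=LF[1]=3
Reversed output: 2132$

Answer: 2132$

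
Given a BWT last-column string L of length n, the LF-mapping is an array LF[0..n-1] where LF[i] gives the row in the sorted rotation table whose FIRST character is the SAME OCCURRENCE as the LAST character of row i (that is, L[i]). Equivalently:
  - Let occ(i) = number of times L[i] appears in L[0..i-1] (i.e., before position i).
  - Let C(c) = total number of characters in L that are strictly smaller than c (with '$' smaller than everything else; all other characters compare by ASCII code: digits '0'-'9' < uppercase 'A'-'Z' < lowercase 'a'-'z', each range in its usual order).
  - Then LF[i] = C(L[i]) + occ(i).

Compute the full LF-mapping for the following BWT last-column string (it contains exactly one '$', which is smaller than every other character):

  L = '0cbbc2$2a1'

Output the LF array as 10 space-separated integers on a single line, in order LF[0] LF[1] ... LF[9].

Char counts: '$':1, '0':1, '1':1, '2':2, 'a':1, 'b':2, 'c':2
C (first-col start): C('$')=0, C('0')=1, C('1')=2, C('2')=3, C('a')=5, C('b')=6, C('c')=8
L[0]='0': occ=0, LF[0]=C('0')+0=1+0=1
L[1]='c': occ=0, LF[1]=C('c')+0=8+0=8
L[2]='b': occ=0, LF[2]=C('b')+0=6+0=6
L[3]='b': occ=1, LF[3]=C('b')+1=6+1=7
L[4]='c': occ=1, LF[4]=C('c')+1=8+1=9
L[5]='2': occ=0, LF[5]=C('2')+0=3+0=3
L[6]='$': occ=0, LF[6]=C('$')+0=0+0=0
L[7]='2': occ=1, LF[7]=C('2')+1=3+1=4
L[8]='a': occ=0, LF[8]=C('a')+0=5+0=5
L[9]='1': occ=0, LF[9]=C('1')+0=2+0=2

Answer: 1 8 6 7 9 3 0 4 5 2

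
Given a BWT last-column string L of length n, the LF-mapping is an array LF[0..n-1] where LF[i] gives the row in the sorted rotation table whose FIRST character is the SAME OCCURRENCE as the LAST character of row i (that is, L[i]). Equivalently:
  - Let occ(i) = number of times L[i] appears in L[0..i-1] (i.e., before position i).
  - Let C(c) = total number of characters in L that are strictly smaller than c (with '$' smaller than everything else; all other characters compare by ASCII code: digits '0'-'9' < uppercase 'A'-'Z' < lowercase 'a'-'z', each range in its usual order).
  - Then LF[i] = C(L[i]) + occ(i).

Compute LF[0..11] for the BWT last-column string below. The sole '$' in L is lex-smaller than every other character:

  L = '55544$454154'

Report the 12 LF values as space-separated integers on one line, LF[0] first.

Answer: 7 8 9 2 3 0 4 10 5 1 11 6

Derivation:
Char counts: '$':1, '1':1, '4':5, '5':5
C (first-col start): C('$')=0, C('1')=1, C('4')=2, C('5')=7
L[0]='5': occ=0, LF[0]=C('5')+0=7+0=7
L[1]='5': occ=1, LF[1]=C('5')+1=7+1=8
L[2]='5': occ=2, LF[2]=C('5')+2=7+2=9
L[3]='4': occ=0, LF[3]=C('4')+0=2+0=2
L[4]='4': occ=1, LF[4]=C('4')+1=2+1=3
L[5]='$': occ=0, LF[5]=C('$')+0=0+0=0
L[6]='4': occ=2, LF[6]=C('4')+2=2+2=4
L[7]='5': occ=3, LF[7]=C('5')+3=7+3=10
L[8]='4': occ=3, LF[8]=C('4')+3=2+3=5
L[9]='1': occ=0, LF[9]=C('1')+0=1+0=1
L[10]='5': occ=4, LF[10]=C('5')+4=7+4=11
L[11]='4': occ=4, LF[11]=C('4')+4=2+4=6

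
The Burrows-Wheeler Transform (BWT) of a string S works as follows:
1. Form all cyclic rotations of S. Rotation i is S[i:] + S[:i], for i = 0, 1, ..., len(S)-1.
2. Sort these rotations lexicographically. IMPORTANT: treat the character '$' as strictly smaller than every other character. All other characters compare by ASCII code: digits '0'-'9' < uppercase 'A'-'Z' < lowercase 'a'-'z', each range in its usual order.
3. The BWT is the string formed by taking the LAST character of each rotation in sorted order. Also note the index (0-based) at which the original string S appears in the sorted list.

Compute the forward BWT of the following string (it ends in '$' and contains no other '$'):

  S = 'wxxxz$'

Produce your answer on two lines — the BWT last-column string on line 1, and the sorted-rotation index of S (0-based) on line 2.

All 6 rotations (rotation i = S[i:]+S[:i]):
  rot[0] = wxxxz$
  rot[1] = xxxz$w
  rot[2] = xxz$wx
  rot[3] = xz$wxx
  rot[4] = z$wxxx
  rot[5] = $wxxxz
Sorted (with $ < everything):
  sorted[0] = $wxxxz  (last char: 'z')
  sorted[1] = wxxxz$  (last char: '$')
  sorted[2] = xxxz$w  (last char: 'w')
  sorted[3] = xxz$wx  (last char: 'x')
  sorted[4] = xz$wxx  (last char: 'x')
  sorted[5] = z$wxxx  (last char: 'x')
Last column: z$wxxx
Original string S is at sorted index 1

Answer: z$wxxx
1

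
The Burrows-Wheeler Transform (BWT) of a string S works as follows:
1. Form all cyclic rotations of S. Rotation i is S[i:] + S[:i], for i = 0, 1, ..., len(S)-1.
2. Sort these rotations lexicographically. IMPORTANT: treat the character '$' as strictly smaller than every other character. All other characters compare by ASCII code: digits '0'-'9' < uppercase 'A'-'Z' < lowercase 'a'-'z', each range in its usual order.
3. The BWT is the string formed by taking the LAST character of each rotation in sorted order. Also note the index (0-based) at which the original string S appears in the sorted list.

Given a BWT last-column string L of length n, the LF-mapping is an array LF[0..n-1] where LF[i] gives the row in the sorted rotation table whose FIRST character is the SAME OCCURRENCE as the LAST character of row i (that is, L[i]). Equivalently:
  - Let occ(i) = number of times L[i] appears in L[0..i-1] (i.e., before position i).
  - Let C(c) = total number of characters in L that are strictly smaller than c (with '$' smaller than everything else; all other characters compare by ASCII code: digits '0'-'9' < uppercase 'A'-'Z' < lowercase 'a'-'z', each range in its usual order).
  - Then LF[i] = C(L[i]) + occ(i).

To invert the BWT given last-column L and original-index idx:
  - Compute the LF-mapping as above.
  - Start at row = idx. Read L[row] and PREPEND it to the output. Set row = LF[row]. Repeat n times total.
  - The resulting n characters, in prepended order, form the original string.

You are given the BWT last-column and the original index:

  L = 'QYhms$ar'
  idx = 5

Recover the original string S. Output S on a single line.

LF mapping: 1 2 4 5 7 0 3 6
Walk LF starting at row 5, prepending L[row]:
  step 1: row=5, L[5]='$', prepend. Next row=LF[5]=0
  step 2: row=0, L[0]='Q', prepend. Next row=LF[0]=1
  step 3: row=1, L[1]='Y', prepend. Next row=LF[1]=2
  step 4: row=2, L[2]='h', prepend. Next row=LF[2]=4
  step 5: row=4, L[4]='s', prepend. Next row=LF[4]=7
  step 6: row=7, L[7]='r', prepend. Next row=LF[7]=6
  step 7: row=6, L[6]='a', prepend. Next row=LF[6]=3
  step 8: row=3, L[3]='m', prepend. Next row=LF[3]=5
Reversed output: marshYQ$

Answer: marshYQ$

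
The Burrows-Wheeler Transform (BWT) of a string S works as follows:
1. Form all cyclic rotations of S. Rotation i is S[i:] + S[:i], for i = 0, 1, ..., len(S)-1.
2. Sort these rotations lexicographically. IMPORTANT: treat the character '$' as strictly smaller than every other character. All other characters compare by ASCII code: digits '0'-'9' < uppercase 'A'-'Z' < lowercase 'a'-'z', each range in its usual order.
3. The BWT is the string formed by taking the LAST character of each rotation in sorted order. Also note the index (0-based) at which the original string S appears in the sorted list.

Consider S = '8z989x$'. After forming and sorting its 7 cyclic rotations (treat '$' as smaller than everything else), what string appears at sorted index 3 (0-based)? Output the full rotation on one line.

Answer: 989x$8z

Derivation:
All 7 rotations (rotation i = S[i:]+S[:i]):
  rot[0] = 8z989x$
  rot[1] = z989x$8
  rot[2] = 989x$8z
  rot[3] = 89x$8z9
  rot[4] = 9x$8z98
  rot[5] = x$8z989
  rot[6] = $8z989x
Sorted (with $ < everything):
  sorted[0] = $8z989x
  sorted[1] = 89x$8z9
  sorted[2] = 8z989x$
  sorted[3] = 989x$8z
  sorted[4] = 9x$8z98
  sorted[5] = x$8z989
  sorted[6] = z989x$8
sorted[3] = 989x$8z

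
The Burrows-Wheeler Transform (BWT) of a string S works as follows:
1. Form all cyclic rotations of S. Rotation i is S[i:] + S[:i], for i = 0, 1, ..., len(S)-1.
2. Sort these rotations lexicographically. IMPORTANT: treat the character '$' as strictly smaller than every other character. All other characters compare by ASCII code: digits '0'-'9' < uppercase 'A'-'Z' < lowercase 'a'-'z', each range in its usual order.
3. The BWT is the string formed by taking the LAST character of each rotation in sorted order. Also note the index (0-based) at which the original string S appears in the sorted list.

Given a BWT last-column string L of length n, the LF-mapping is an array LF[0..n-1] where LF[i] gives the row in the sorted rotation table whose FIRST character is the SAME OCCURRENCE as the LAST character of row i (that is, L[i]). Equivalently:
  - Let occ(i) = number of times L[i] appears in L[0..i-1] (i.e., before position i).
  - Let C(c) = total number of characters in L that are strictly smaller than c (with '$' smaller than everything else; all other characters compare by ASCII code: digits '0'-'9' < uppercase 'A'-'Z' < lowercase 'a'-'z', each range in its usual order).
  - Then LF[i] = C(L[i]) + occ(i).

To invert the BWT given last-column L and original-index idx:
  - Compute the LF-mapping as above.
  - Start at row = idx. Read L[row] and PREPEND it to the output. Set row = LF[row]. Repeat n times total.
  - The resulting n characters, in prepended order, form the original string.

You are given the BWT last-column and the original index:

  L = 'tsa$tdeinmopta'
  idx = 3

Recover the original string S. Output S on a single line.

Answer: dinosaattempt$

Derivation:
LF mapping: 11 10 1 0 12 3 4 5 7 6 8 9 13 2
Walk LF starting at row 3, prepending L[row]:
  step 1: row=3, L[3]='$', prepend. Next row=LF[3]=0
  step 2: row=0, L[0]='t', prepend. Next row=LF[0]=11
  step 3: row=11, L[11]='p', prepend. Next row=LF[11]=9
  step 4: row=9, L[9]='m', prepend. Next row=LF[9]=6
  step 5: row=6, L[6]='e', prepend. Next row=LF[6]=4
  step 6: row=4, L[4]='t', prepend. Next row=LF[4]=12
  step 7: row=12, L[12]='t', prepend. Next row=LF[12]=13
  step 8: row=13, L[13]='a', prepend. Next row=LF[13]=2
  step 9: row=2, L[2]='a', prepend. Next row=LF[2]=1
  step 10: row=1, L[1]='s', prepend. Next row=LF[1]=10
  step 11: row=10, L[10]='o', prepend. Next row=LF[10]=8
  step 12: row=8, L[8]='n', prepend. Next row=LF[8]=7
  step 13: row=7, L[7]='i', prepend. Next row=LF[7]=5
  step 14: row=5, L[5]='d', prepend. Next row=LF[5]=3
Reversed output: dinosaattempt$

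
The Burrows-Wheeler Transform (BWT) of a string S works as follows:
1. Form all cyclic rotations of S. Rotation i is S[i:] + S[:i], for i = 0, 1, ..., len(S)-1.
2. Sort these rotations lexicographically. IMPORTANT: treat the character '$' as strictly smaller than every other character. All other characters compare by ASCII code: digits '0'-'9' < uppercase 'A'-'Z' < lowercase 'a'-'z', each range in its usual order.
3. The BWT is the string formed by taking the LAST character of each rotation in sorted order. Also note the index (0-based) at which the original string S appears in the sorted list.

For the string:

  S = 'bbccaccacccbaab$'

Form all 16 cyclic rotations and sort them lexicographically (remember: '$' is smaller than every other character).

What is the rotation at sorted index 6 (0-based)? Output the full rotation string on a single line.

All 16 rotations (rotation i = S[i:]+S[:i]):
  rot[0] = bbccaccacccbaab$
  rot[1] = bccaccacccbaab$b
  rot[2] = ccaccacccbaab$bb
  rot[3] = caccacccbaab$bbc
  rot[4] = accacccbaab$bbcc
  rot[5] = ccacccbaab$bbcca
  rot[6] = cacccbaab$bbccac
  rot[7] = acccbaab$bbccacc
  rot[8] = cccbaab$bbccacca
  rot[9] = ccbaab$bbccaccac
  rot[10] = cbaab$bbccaccacc
  rot[11] = baab$bbccaccaccc
  rot[12] = aab$bbccaccacccb
  rot[13] = ab$bbccaccacccba
  rot[14] = b$bbccaccacccbaa
  rot[15] = $bbccaccacccbaab
Sorted (with $ < everything):
  sorted[0] = $bbccaccacccbaab
  sorted[1] = aab$bbccaccacccb
  sorted[2] = ab$bbccaccacccba
  sorted[3] = accacccbaab$bbcc
  sorted[4] = acccbaab$bbccacc
  sorted[5] = b$bbccaccacccbaa
  sorted[6] = baab$bbccaccaccc
  sorted[7] = bbccaccacccbaab$
  sorted[8] = bccaccacccbaab$b
  sorted[9] = caccacccbaab$bbc
  sorted[10] = cacccbaab$bbccac
  sorted[11] = cbaab$bbccaccacc
  sorted[12] = ccaccacccbaab$bb
  sorted[13] = ccacccbaab$bbcca
  sorted[14] = ccbaab$bbccaccac
  sorted[15] = cccbaab$bbccacca
sorted[6] = baab$bbccaccaccc

Answer: baab$bbccaccaccc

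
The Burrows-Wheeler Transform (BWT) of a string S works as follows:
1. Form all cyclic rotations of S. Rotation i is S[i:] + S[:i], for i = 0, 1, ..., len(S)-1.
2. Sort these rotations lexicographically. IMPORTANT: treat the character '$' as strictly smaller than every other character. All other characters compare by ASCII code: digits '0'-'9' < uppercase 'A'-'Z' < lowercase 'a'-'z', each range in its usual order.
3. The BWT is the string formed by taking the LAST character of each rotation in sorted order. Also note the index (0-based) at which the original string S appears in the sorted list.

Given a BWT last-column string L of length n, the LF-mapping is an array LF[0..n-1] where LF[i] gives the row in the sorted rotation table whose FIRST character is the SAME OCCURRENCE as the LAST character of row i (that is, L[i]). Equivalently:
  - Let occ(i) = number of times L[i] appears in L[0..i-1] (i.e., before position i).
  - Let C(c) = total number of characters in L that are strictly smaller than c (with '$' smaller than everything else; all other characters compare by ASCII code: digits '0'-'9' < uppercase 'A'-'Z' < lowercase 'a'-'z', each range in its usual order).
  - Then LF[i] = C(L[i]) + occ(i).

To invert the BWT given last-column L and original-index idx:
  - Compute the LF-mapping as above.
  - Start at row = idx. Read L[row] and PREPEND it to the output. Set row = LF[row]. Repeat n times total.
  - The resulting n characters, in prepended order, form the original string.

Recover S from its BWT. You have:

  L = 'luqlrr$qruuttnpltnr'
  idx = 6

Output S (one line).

Answer: ptrurnurntrqqlltul$

Derivation:
LF mapping: 1 16 7 2 9 10 0 8 11 17 18 13 14 4 6 3 15 5 12
Walk LF starting at row 6, prepending L[row]:
  step 1: row=6, L[6]='$', prepend. Next row=LF[6]=0
  step 2: row=0, L[0]='l', prepend. Next row=LF[0]=1
  step 3: row=1, L[1]='u', prepend. Next row=LF[1]=16
  step 4: row=16, L[16]='t', prepend. Next row=LF[16]=15
  step 5: row=15, L[15]='l', prepend. Next row=LF[15]=3
  step 6: row=3, L[3]='l', prepend. Next row=LF[3]=2
  step 7: row=2, L[2]='q', prepend. Next row=LF[2]=7
  step 8: row=7, L[7]='q', prepend. Next row=LF[7]=8
  step 9: row=8, L[8]='r', prepend. Next row=LF[8]=11
  step 10: row=11, L[11]='t', prepend. Next row=LF[11]=13
  step 11: row=13, L[13]='n', prepend. Next row=LF[13]=4
  step 12: row=4, L[4]='r', prepend. Next row=LF[4]=9
  step 13: row=9, L[9]='u', prepend. Next row=LF[9]=17
  step 14: row=17, L[17]='n', prepend. Next row=LF[17]=5
  step 15: row=5, L[5]='r', prepend. Next row=LF[5]=10
  step 16: row=10, L[10]='u', prepend. Next row=LF[10]=18
  step 17: row=18, L[18]='r', prepend. Next row=LF[18]=12
  step 18: row=12, L[12]='t', prepend. Next row=LF[12]=14
  step 19: row=14, L[14]='p', prepend. Next row=LF[14]=6
Reversed output: ptrurnurntrqqlltul$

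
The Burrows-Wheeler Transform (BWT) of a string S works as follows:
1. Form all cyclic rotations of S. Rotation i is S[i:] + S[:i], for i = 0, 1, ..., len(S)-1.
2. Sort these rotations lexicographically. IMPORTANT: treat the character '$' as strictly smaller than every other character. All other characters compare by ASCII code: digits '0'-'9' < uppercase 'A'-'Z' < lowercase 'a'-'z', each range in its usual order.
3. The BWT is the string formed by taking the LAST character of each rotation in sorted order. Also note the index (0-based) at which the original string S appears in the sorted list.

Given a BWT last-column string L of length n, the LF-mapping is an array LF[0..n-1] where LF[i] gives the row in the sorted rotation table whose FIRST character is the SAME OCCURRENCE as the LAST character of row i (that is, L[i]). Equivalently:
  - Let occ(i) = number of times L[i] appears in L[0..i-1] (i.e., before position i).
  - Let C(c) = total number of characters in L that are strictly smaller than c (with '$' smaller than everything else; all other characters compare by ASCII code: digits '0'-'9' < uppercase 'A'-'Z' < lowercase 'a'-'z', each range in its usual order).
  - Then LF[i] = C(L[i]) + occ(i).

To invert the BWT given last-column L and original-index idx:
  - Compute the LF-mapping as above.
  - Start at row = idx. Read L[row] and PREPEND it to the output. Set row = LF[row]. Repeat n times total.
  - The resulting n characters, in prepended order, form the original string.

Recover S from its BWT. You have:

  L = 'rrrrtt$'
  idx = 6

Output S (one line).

Answer: ttrrrr$

Derivation:
LF mapping: 1 2 3 4 5 6 0
Walk LF starting at row 6, prepending L[row]:
  step 1: row=6, L[6]='$', prepend. Next row=LF[6]=0
  step 2: row=0, L[0]='r', prepend. Next row=LF[0]=1
  step 3: row=1, L[1]='r', prepend. Next row=LF[1]=2
  step 4: row=2, L[2]='r', prepend. Next row=LF[2]=3
  step 5: row=3, L[3]='r', prepend. Next row=LF[3]=4
  step 6: row=4, L[4]='t', prepend. Next row=LF[4]=5
  step 7: row=5, L[5]='t', prepend. Next row=LF[5]=6
Reversed output: ttrrrr$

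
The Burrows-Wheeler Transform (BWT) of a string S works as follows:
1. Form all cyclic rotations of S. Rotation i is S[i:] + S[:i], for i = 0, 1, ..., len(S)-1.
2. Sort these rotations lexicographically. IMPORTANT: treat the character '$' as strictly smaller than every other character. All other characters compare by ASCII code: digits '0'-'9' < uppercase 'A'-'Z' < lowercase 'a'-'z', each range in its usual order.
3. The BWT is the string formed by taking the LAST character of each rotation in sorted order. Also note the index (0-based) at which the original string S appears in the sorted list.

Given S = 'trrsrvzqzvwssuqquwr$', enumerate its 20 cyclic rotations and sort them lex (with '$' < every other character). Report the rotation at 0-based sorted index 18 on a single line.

All 20 rotations (rotation i = S[i:]+S[:i]):
  rot[0] = trrsrvzqzvwssuqquwr$
  rot[1] = rrsrvzqzvwssuqquwr$t
  rot[2] = rsrvzqzvwssuqquwr$tr
  rot[3] = srvzqzvwssuqquwr$trr
  rot[4] = rvzqzvwssuqquwr$trrs
  rot[5] = vzqzvwssuqquwr$trrsr
  rot[6] = zqzvwssuqquwr$trrsrv
  rot[7] = qzvwssuqquwr$trrsrvz
  rot[8] = zvwssuqquwr$trrsrvzq
  rot[9] = vwssuqquwr$trrsrvzqz
  rot[10] = wssuqquwr$trrsrvzqzv
  rot[11] = ssuqquwr$trrsrvzqzvw
  rot[12] = suqquwr$trrsrvzqzvws
  rot[13] = uqquwr$trrsrvzqzvwss
  rot[14] = qquwr$trrsrvzqzvwssu
  rot[15] = quwr$trrsrvzqzvwssuq
  rot[16] = uwr$trrsrvzqzvwssuqq
  rot[17] = wr$trrsrvzqzvwssuqqu
  rot[18] = r$trrsrvzqzvwssuqquw
  rot[19] = $trrsrvzqzvwssuqquwr
Sorted (with $ < everything):
  sorted[0] = $trrsrvzqzvwssuqquwr
  sorted[1] = qquwr$trrsrvzqzvwssu
  sorted[2] = quwr$trrsrvzqzvwssuq
  sorted[3] = qzvwssuqquwr$trrsrvz
  sorted[4] = r$trrsrvzqzvwssuqquw
  sorted[5] = rrsrvzqzvwssuqquwr$t
  sorted[6] = rsrvzqzvwssuqquwr$tr
  sorted[7] = rvzqzvwssuqquwr$trrs
  sorted[8] = srvzqzvwssuqquwr$trr
  sorted[9] = ssuqquwr$trrsrvzqzvw
  sorted[10] = suqquwr$trrsrvzqzvws
  sorted[11] = trrsrvzqzvwssuqquwr$
  sorted[12] = uqquwr$trrsrvzqzvwss
  sorted[13] = uwr$trrsrvzqzvwssuqq
  sorted[14] = vwssuqquwr$trrsrvzqz
  sorted[15] = vzqzvwssuqquwr$trrsr
  sorted[16] = wr$trrsrvzqzvwssuqqu
  sorted[17] = wssuqquwr$trrsrvzqzv
  sorted[18] = zqzvwssuqquwr$trrsrv
  sorted[19] = zvwssuqquwr$trrsrvzq
sorted[18] = zqzvwssuqquwr$trrsrv

Answer: zqzvwssuqquwr$trrsrv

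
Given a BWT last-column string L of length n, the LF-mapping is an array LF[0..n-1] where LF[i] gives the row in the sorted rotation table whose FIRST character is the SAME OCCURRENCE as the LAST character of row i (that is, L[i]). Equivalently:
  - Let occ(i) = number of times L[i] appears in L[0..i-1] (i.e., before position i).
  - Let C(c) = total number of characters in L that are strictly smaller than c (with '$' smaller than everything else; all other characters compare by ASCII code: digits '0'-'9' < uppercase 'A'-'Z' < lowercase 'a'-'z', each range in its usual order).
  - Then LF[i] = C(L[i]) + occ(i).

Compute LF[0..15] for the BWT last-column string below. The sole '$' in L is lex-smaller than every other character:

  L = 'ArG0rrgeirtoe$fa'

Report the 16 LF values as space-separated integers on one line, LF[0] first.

Char counts: '$':1, '0':1, 'A':1, 'G':1, 'a':1, 'e':2, 'f':1, 'g':1, 'i':1, 'o':1, 'r':4, 't':1
C (first-col start): C('$')=0, C('0')=1, C('A')=2, C('G')=3, C('a')=4, C('e')=5, C('f')=7, C('g')=8, C('i')=9, C('o')=10, C('r')=11, C('t')=15
L[0]='A': occ=0, LF[0]=C('A')+0=2+0=2
L[1]='r': occ=0, LF[1]=C('r')+0=11+0=11
L[2]='G': occ=0, LF[2]=C('G')+0=3+0=3
L[3]='0': occ=0, LF[3]=C('0')+0=1+0=1
L[4]='r': occ=1, LF[4]=C('r')+1=11+1=12
L[5]='r': occ=2, LF[5]=C('r')+2=11+2=13
L[6]='g': occ=0, LF[6]=C('g')+0=8+0=8
L[7]='e': occ=0, LF[7]=C('e')+0=5+0=5
L[8]='i': occ=0, LF[8]=C('i')+0=9+0=9
L[9]='r': occ=3, LF[9]=C('r')+3=11+3=14
L[10]='t': occ=0, LF[10]=C('t')+0=15+0=15
L[11]='o': occ=0, LF[11]=C('o')+0=10+0=10
L[12]='e': occ=1, LF[12]=C('e')+1=5+1=6
L[13]='$': occ=0, LF[13]=C('$')+0=0+0=0
L[14]='f': occ=0, LF[14]=C('f')+0=7+0=7
L[15]='a': occ=0, LF[15]=C('a')+0=4+0=4

Answer: 2 11 3 1 12 13 8 5 9 14 15 10 6 0 7 4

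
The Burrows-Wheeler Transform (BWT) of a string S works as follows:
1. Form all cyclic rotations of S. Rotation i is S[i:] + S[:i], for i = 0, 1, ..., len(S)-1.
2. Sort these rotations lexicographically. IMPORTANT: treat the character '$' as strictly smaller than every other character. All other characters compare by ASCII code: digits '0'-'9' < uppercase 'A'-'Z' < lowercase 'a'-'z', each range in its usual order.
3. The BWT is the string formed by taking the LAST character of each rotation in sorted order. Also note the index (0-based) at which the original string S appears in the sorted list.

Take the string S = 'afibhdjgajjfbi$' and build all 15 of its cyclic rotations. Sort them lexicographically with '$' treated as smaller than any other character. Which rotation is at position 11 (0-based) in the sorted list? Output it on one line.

All 15 rotations (rotation i = S[i:]+S[:i]):
  rot[0] = afibhdjgajjfbi$
  rot[1] = fibhdjgajjfbi$a
  rot[2] = ibhdjgajjfbi$af
  rot[3] = bhdjgajjfbi$afi
  rot[4] = hdjgajjfbi$afib
  rot[5] = djgajjfbi$afibh
  rot[6] = jgajjfbi$afibhd
  rot[7] = gajjfbi$afibhdj
  rot[8] = ajjfbi$afibhdjg
  rot[9] = jjfbi$afibhdjga
  rot[10] = jfbi$afibhdjgaj
  rot[11] = fbi$afibhdjgajj
  rot[12] = bi$afibhdjgajjf
  rot[13] = i$afibhdjgajjfb
  rot[14] = $afibhdjgajjfbi
Sorted (with $ < everything):
  sorted[0] = $afibhdjgajjfbi
  sorted[1] = afibhdjgajjfbi$
  sorted[2] = ajjfbi$afibhdjg
  sorted[3] = bhdjgajjfbi$afi
  sorted[4] = bi$afibhdjgajjf
  sorted[5] = djgajjfbi$afibh
  sorted[6] = fbi$afibhdjgajj
  sorted[7] = fibhdjgajjfbi$a
  sorted[8] = gajjfbi$afibhdj
  sorted[9] = hdjgajjfbi$afib
  sorted[10] = i$afibhdjgajjfb
  sorted[11] = ibhdjgajjfbi$af
  sorted[12] = jfbi$afibhdjgaj
  sorted[13] = jgajjfbi$afibhd
  sorted[14] = jjfbi$afibhdjga
sorted[11] = ibhdjgajjfbi$af

Answer: ibhdjgajjfbi$af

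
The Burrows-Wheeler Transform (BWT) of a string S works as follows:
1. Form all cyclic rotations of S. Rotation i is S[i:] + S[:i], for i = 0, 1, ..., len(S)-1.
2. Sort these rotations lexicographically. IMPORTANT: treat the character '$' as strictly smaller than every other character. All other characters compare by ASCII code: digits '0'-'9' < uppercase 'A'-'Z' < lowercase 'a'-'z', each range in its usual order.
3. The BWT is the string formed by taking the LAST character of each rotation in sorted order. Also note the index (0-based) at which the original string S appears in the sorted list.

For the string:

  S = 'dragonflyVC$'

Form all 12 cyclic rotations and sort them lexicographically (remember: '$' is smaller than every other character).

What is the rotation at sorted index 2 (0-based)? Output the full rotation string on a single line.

Answer: VC$dragonfly

Derivation:
All 12 rotations (rotation i = S[i:]+S[:i]):
  rot[0] = dragonflyVC$
  rot[1] = ragonflyVC$d
  rot[2] = agonflyVC$dr
  rot[3] = gonflyVC$dra
  rot[4] = onflyVC$drag
  rot[5] = nflyVC$drago
  rot[6] = flyVC$dragon
  rot[7] = lyVC$dragonf
  rot[8] = yVC$dragonfl
  rot[9] = VC$dragonfly
  rot[10] = C$dragonflyV
  rot[11] = $dragonflyVC
Sorted (with $ < everything):
  sorted[0] = $dragonflyVC
  sorted[1] = C$dragonflyV
  sorted[2] = VC$dragonfly
  sorted[3] = agonflyVC$dr
  sorted[4] = dragonflyVC$
  sorted[5] = flyVC$dragon
  sorted[6] = gonflyVC$dra
  sorted[7] = lyVC$dragonf
  sorted[8] = nflyVC$drago
  sorted[9] = onflyVC$drag
  sorted[10] = ragonflyVC$d
  sorted[11] = yVC$dragonfl
sorted[2] = VC$dragonfly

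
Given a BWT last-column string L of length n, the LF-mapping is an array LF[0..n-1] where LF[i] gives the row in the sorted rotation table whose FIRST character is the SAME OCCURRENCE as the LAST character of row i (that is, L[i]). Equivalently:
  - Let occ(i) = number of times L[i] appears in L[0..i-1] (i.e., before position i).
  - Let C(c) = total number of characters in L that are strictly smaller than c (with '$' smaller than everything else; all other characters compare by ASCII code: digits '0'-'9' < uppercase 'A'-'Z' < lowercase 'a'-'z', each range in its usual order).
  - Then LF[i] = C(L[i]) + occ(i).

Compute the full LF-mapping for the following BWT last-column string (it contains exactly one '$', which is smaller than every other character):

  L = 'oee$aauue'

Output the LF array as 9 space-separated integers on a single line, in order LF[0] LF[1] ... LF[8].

Answer: 6 3 4 0 1 2 7 8 5

Derivation:
Char counts: '$':1, 'a':2, 'e':3, 'o':1, 'u':2
C (first-col start): C('$')=0, C('a')=1, C('e')=3, C('o')=6, C('u')=7
L[0]='o': occ=0, LF[0]=C('o')+0=6+0=6
L[1]='e': occ=0, LF[1]=C('e')+0=3+0=3
L[2]='e': occ=1, LF[2]=C('e')+1=3+1=4
L[3]='$': occ=0, LF[3]=C('$')+0=0+0=0
L[4]='a': occ=0, LF[4]=C('a')+0=1+0=1
L[5]='a': occ=1, LF[5]=C('a')+1=1+1=2
L[6]='u': occ=0, LF[6]=C('u')+0=7+0=7
L[7]='u': occ=1, LF[7]=C('u')+1=7+1=8
L[8]='e': occ=2, LF[8]=C('e')+2=3+2=5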